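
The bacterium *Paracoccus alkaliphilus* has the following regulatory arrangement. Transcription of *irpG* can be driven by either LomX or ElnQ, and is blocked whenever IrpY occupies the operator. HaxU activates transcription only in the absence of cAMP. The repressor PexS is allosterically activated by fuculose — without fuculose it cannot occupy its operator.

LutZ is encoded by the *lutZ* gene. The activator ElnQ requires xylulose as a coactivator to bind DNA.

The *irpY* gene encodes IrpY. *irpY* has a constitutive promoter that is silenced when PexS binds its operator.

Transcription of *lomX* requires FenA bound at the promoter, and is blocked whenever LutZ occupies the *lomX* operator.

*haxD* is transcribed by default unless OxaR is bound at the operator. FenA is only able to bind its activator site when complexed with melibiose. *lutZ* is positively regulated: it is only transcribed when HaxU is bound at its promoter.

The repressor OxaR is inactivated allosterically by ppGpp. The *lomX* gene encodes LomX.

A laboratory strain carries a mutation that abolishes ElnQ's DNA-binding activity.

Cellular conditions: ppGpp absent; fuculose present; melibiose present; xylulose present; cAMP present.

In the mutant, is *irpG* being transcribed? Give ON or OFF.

ON

Fuculose is present, so PexS is active.
With repressor PexS bound, *irpY* is not transcribed.
So IrpY is not produced.
cAMP is present, so HaxU is inactive.
Required activator HaxU is absent, so *lutZ* is not transcribed.
So LutZ is not produced.
Melibiose is present, so FenA is active.
No repressor is bound and FenA is active, so *lomX* is transcribed.
So LomX is produced and active.
ElnQ is non-functional in this strain, so it has no effect.
Activator LomX is present, so *irpG* is transcribed.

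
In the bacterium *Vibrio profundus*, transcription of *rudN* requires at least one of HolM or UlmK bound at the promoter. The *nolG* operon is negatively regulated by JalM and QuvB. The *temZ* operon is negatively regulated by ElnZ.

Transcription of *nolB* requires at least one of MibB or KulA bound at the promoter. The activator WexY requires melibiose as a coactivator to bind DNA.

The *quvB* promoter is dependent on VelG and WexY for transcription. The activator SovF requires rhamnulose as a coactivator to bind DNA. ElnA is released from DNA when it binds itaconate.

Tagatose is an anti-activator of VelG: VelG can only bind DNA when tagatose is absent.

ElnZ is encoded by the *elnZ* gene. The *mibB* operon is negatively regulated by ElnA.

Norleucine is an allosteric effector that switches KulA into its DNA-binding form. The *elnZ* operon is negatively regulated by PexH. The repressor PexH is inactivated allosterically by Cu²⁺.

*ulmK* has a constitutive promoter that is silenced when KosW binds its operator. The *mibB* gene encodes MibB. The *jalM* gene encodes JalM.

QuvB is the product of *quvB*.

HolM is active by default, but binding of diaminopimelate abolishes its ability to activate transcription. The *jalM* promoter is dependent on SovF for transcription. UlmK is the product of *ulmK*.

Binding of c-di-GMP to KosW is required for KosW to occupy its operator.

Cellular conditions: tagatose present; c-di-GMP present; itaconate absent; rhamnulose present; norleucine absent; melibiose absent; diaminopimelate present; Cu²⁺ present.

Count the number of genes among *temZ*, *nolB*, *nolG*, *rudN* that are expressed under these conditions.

Cu²⁺ is present, so PexH is inactive.
With no repressor bound, *elnZ* is transcribed.
So ElnZ is produced and active.
With repressor ElnZ bound, *temZ* is not transcribed.
→ *temZ* is OFF.
Itaconate is absent, so ElnA is active.
With repressor ElnA bound, *mibB* is not transcribed.
So MibB is not produced.
Norleucine is absent, so KulA is inactive.
No activator is available at the *nolB* promoter, so *nolB* is not transcribed.
→ *nolB* is OFF.
Rhamnulose is present, so SovF is active.
No repressor is bound and SovF is active, so *jalM* is transcribed.
So JalM is produced and active.
Tagatose is present, so VelG is inactive.
Melibiose is absent, so WexY is inactive.
Required activator VelG is absent, so *quvB* is not transcribed.
So QuvB is not produced.
With repressor JalM bound, *nolG* is not transcribed.
→ *nolG* is OFF.
Diaminopimelate is present, so HolM is inactive.
c-di-GMP is present, so KosW is active.
With repressor KosW bound, *ulmK* is not transcribed.
So UlmK is not produced.
No activator is available at the *rudN* promoter, so *rudN* is not transcribed.
→ *rudN* is OFF.
0 of the 4 genes are transcribed.

0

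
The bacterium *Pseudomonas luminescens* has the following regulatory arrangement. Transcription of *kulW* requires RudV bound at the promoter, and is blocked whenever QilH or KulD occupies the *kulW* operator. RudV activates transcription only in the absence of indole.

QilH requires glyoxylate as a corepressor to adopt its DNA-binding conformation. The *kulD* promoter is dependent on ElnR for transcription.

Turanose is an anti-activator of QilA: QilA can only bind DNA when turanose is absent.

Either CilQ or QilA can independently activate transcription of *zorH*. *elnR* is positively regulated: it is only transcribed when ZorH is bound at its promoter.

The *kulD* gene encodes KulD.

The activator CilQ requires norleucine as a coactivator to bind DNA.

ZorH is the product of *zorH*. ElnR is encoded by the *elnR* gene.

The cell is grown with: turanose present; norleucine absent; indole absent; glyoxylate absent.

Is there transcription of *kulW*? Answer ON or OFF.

Glyoxylate is absent, so QilH is inactive.
Norleucine is absent, so CilQ is inactive.
Turanose is present, so QilA is inactive.
No activator is available at the *zorH* promoter, so *zorH* is not transcribed.
So ZorH is not produced.
Required activator ZorH is absent, so *elnR* is not transcribed.
So ElnR is not produced.
Required activator ElnR is absent, so *kulD* is not transcribed.
So KulD is not produced.
Indole is absent, so RudV is active.
No repressor is bound and RudV is active, so *kulW* is transcribed.

ON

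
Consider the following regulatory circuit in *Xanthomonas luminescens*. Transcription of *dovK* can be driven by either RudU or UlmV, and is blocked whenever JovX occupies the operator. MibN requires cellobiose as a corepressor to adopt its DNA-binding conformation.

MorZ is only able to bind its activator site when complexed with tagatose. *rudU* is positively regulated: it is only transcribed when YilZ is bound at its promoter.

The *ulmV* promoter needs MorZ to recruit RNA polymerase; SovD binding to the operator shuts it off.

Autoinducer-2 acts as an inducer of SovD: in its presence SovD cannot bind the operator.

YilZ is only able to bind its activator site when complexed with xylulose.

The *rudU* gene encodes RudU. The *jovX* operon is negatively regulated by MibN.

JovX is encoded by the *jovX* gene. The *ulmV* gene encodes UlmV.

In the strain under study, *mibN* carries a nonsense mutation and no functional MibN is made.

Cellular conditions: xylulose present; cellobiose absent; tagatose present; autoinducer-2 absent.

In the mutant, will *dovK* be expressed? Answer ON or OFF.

OFF

Xylulose is present, so YilZ is active.
No repressor is bound and YilZ is active, so *rudU* is transcribed.
So RudU is produced and active.
Tagatose is present, so MorZ is active.
Autoinducer-2 is absent, so SovD is active.
With repressor SovD bound, *ulmV* is not transcribed.
So UlmV is not produced.
MibN is non-functional in this strain, so it has no effect.
With no repressor bound, *jovX* is transcribed.
So JovX is produced and active.
With repressor JovX bound, *dovK* is not transcribed.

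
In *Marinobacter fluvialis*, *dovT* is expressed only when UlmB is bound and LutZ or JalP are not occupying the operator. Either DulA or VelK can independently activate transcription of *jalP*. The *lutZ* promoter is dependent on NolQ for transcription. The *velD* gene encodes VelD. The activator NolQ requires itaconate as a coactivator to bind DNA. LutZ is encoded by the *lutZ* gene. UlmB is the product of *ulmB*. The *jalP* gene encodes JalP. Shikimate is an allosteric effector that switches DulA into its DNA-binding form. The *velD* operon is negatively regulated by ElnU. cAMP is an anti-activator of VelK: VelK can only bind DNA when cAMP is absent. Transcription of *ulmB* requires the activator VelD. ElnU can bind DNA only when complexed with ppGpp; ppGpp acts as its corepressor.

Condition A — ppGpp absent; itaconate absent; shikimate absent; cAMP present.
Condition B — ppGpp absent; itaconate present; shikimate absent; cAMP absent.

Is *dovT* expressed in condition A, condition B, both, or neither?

Condition A:
ppGpp is absent, so ElnU is inactive.
With no repressor bound, *velD* is transcribed.
So VelD is produced and active.
No repressor is bound and VelD is active, so *ulmB* is transcribed.
So UlmB is produced and active.
Itaconate is absent, so NolQ is inactive.
Required activator NolQ is absent, so *lutZ* is not transcribed.
So LutZ is not produced.
Shikimate is absent, so DulA is inactive.
cAMP is present, so VelK is inactive.
No activator is available at the *jalP* promoter, so *jalP* is not transcribed.
So JalP is not produced.
No repressor is bound and UlmB is active, so *dovT* is transcribed.
→ *dovT* is ON in A.
Condition B:
ppGpp is absent, so ElnU is inactive.
With no repressor bound, *velD* is transcribed.
So VelD is produced and active.
No repressor is bound and VelD is active, so *ulmB* is transcribed.
So UlmB is produced and active.
Itaconate is present, so NolQ is active.
No repressor is bound and NolQ is active, so *lutZ* is transcribed.
So LutZ is produced and active.
Shikimate is absent, so DulA is inactive.
cAMP is absent, so VelK is active.
Activator VelK is present, so *jalP* is transcribed.
So JalP is produced and active.
With repressor LutZ bound, *dovT* is not transcribed.
→ *dovT* is OFF in B.

A only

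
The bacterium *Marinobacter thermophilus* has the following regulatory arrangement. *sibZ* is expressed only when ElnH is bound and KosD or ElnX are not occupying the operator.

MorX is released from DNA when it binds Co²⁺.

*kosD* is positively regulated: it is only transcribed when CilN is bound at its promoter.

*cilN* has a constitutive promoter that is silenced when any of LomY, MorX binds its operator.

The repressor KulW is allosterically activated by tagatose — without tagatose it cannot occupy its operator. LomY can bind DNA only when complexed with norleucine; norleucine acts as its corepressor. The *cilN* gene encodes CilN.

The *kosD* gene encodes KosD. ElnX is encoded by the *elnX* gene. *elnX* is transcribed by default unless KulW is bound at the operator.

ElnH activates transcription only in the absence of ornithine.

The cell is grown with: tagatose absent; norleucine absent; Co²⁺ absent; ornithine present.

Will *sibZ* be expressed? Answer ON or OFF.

OFF

Norleucine is absent, so LomY is inactive.
Co²⁺ is absent, so MorX is active.
With repressor MorX bound, *cilN* is not transcribed.
So CilN is not produced.
Required activator CilN is absent, so *kosD* is not transcribed.
So KosD is not produced.
Tagatose is absent, so KulW is inactive.
With no repressor bound, *elnX* is transcribed.
So ElnX is produced and active.
Ornithine is present, so ElnH is inactive.
With repressor ElnX bound, *sibZ* is not transcribed.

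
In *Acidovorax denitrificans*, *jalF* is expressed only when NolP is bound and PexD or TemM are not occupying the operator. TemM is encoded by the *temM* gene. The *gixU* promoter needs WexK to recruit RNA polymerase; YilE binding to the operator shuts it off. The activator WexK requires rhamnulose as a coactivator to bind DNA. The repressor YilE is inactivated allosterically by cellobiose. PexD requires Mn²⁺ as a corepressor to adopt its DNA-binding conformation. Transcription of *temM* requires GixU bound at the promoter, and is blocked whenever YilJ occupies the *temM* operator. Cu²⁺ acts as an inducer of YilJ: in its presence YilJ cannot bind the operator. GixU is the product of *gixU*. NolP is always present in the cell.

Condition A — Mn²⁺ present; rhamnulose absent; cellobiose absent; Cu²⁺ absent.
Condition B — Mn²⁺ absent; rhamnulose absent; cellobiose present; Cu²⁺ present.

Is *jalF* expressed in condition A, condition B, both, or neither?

B only

Condition A:
Mn²⁺ is present, so PexD is active.
NolP is produced constitutively and is active.
Rhamnulose is absent, so WexK is inactive.
Cellobiose is absent, so YilE is active.
With repressor YilE bound, *gixU* is not transcribed.
So GixU is not produced.
Cu²⁺ is absent, so YilJ is active.
With repressor YilJ bound, *temM* is not transcribed.
So TemM is not produced.
With repressor PexD bound, *jalF* is not transcribed.
→ *jalF* is OFF in A.
Condition B:
Mn²⁺ is absent, so PexD is inactive.
NolP is produced constitutively and is active.
Rhamnulose is absent, so WexK is inactive.
Cellobiose is present, so YilE is inactive.
Required activator WexK is absent, so *gixU* is not transcribed.
So GixU is not produced.
Cu²⁺ is present, so YilJ is inactive.
Required activator GixU is absent, so *temM* is not transcribed.
So TemM is not produced.
No repressor is bound and NolP is active, so *jalF* is transcribed.
→ *jalF* is ON in B.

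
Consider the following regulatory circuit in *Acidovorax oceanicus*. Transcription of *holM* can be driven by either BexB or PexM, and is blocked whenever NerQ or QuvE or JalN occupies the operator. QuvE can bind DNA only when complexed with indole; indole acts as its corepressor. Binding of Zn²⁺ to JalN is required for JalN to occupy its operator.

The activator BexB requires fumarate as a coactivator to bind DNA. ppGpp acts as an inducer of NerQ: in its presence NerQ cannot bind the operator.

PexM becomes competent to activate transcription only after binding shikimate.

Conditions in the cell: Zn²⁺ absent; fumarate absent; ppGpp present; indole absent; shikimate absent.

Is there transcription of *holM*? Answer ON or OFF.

Fumarate is absent, so BexB is inactive.
ppGpp is present, so NerQ is inactive.
Indole is absent, so QuvE is inactive.
Shikimate is absent, so PexM is inactive.
Zn²⁺ is absent, so JalN is inactive.
No activator is available at the *holM* promoter, so *holM* is not transcribed.

OFF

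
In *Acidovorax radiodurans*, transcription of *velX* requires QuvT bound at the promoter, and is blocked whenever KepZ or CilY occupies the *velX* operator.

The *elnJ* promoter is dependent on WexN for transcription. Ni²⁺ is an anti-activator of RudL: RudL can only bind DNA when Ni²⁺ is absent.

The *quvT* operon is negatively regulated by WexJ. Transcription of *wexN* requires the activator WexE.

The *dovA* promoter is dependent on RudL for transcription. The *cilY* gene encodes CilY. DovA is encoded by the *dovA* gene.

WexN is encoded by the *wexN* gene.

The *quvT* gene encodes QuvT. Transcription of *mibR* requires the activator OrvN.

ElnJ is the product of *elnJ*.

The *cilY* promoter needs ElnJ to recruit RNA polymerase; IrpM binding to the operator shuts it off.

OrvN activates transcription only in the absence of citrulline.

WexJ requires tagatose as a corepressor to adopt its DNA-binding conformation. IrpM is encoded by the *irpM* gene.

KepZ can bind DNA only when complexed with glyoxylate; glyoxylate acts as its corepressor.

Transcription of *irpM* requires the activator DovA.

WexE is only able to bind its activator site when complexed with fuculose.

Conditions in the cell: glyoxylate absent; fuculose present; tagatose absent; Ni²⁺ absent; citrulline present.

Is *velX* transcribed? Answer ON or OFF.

Tagatose is absent, so WexJ is inactive.
With no repressor bound, *quvT* is transcribed.
So QuvT is produced and active.
Glyoxylate is absent, so KepZ is inactive.
Fuculose is present, so WexE is active.
No repressor is bound and WexE is active, so *wexN* is transcribed.
So WexN is produced and active.
No repressor is bound and WexN is active, so *elnJ* is transcribed.
So ElnJ is produced and active.
Ni²⁺ is absent, so RudL is active.
No repressor is bound and RudL is active, so *dovA* is transcribed.
So DovA is produced and active.
No repressor is bound and DovA is active, so *irpM* is transcribed.
So IrpM is produced and active.
With repressor IrpM bound, *cilY* is not transcribed.
So CilY is not produced.
No repressor is bound and QuvT is active, so *velX* is transcribed.

ON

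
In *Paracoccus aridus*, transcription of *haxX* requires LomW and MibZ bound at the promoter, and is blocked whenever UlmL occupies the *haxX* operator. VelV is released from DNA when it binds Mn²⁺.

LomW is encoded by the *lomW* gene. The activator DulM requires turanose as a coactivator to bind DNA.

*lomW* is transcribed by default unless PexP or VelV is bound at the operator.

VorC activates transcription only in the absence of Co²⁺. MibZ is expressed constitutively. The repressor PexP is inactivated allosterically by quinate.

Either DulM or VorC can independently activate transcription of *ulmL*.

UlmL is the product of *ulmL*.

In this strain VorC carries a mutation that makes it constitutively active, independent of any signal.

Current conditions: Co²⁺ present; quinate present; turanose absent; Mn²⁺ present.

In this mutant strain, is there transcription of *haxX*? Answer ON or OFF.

Turanose is absent, so DulM is inactive.
VorC is constitutively active in this strain.
Activator VorC is present, so *ulmL* is transcribed.
So UlmL is produced and active.
Quinate is present, so PexP is inactive.
Mn²⁺ is present, so VelV is inactive.
With no repressor bound, *lomW* is transcribed.
So LomW is produced and active.
MibZ is produced constitutively and is active.
With repressor UlmL bound, *haxX* is not transcribed.

OFF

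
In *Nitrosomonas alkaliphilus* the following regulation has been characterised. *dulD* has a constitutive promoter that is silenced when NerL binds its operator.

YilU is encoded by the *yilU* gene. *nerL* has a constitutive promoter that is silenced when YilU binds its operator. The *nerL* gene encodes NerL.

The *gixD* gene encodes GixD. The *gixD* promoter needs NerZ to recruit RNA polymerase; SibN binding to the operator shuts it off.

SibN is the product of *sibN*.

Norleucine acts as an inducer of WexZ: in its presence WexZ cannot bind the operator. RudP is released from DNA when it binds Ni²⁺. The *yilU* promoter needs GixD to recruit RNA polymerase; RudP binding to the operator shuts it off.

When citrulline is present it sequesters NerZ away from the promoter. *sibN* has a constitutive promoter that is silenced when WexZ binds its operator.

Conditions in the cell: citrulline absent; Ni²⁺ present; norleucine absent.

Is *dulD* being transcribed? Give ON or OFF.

Norleucine is absent, so WexZ is active.
With repressor WexZ bound, *sibN* is not transcribed.
So SibN is not produced.
Citrulline is absent, so NerZ is active.
No repressor is bound and NerZ is active, so *gixD* is transcribed.
So GixD is produced and active.
Ni²⁺ is present, so RudP is inactive.
No repressor is bound and GixD is active, so *yilU* is transcribed.
So YilU is produced and active.
With repressor YilU bound, *nerL* is not transcribed.
So NerL is not produced.
With no repressor bound, *dulD* is transcribed.

ON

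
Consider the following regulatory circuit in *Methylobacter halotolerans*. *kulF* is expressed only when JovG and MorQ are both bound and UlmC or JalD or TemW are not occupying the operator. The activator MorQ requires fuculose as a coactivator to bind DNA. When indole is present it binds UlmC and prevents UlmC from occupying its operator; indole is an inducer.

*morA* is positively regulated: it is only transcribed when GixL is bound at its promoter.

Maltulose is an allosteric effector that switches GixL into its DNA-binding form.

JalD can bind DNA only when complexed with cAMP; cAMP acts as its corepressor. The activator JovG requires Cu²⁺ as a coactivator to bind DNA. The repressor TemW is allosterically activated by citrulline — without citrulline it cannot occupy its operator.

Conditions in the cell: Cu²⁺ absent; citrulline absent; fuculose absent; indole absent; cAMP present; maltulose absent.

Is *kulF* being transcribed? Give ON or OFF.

Cu²⁺ is absent, so JovG is inactive.
Indole is absent, so UlmC is active.
cAMP is present, so JalD is active.
Fuculose is absent, so MorQ is inactive.
Citrulline is absent, so TemW is inactive.
With repressor UlmC bound, *kulF* is not transcribed.

OFF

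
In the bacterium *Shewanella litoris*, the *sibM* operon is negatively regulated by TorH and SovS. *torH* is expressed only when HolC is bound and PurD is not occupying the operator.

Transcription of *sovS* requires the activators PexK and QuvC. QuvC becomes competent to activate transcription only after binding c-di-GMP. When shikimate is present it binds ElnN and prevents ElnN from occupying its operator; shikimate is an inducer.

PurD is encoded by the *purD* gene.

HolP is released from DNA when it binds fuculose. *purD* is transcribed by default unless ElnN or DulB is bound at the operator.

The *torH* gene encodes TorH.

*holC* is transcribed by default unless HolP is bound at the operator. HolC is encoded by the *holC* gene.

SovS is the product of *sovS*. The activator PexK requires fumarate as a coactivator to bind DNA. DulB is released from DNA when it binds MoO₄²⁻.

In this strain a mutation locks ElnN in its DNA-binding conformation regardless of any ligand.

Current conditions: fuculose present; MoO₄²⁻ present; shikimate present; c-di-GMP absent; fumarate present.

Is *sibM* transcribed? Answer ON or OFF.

ElnN is constitutively active in this strain.
MoO₄²⁻ is present, so DulB is inactive.
With repressor ElnN bound, *purD* is not transcribed.
So PurD is not produced.
Fuculose is present, so HolP is inactive.
With no repressor bound, *holC* is transcribed.
So HolC is produced and active.
No repressor is bound and HolC is active, so *torH* is transcribed.
So TorH is produced and active.
Fumarate is present, so PexK is active.
c-di-GMP is absent, so QuvC is inactive.
Required activator QuvC is absent, so *sovS* is not transcribed.
So SovS is not produced.
With repressor TorH bound, *sibM* is not transcribed.

OFF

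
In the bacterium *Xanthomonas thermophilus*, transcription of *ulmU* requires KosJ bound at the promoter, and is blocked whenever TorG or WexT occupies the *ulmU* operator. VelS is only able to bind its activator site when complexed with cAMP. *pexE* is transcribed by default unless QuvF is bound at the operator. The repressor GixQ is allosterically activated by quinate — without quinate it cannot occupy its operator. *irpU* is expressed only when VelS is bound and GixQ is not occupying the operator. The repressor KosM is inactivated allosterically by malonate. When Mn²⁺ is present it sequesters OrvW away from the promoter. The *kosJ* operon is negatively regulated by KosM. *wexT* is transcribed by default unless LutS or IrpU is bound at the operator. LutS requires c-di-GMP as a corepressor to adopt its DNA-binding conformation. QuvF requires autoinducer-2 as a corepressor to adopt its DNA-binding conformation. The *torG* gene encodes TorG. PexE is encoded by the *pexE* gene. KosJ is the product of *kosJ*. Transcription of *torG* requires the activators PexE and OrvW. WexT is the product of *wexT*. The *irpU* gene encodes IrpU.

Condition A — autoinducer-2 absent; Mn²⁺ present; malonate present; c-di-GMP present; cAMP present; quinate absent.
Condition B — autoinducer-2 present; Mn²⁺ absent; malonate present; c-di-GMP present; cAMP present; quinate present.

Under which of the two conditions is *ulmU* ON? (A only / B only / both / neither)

both

Condition A:
Autoinducer-2 is absent, so QuvF is inactive.
With no repressor bound, *pexE* is transcribed.
So PexE is produced and active.
Mn²⁺ is present, so OrvW is inactive.
Required activator OrvW is absent, so *torG* is not transcribed.
So TorG is not produced.
Malonate is present, so KosM is inactive.
With no repressor bound, *kosJ* is transcribed.
So KosJ is produced and active.
c-di-GMP is present, so LutS is active.
cAMP is present, so VelS is active.
Quinate is absent, so GixQ is inactive.
No repressor is bound and VelS is active, so *irpU* is transcribed.
So IrpU is produced and active.
With repressor LutS bound, *wexT* is not transcribed.
So WexT is not produced.
No repressor is bound and KosJ is active, so *ulmU* is transcribed.
→ *ulmU* is ON in A.
Condition B:
Autoinducer-2 is present, so QuvF is active.
With repressor QuvF bound, *pexE* is not transcribed.
So PexE is not produced.
Mn²⁺ is absent, so OrvW is active.
Required activator PexE is absent, so *torG* is not transcribed.
So TorG is not produced.
Malonate is present, so KosM is inactive.
With no repressor bound, *kosJ* is transcribed.
So KosJ is produced and active.
c-di-GMP is present, so LutS is active.
cAMP is present, so VelS is active.
Quinate is present, so GixQ is active.
With repressor GixQ bound, *irpU* is not transcribed.
So IrpU is not produced.
With repressor LutS bound, *wexT* is not transcribed.
So WexT is not produced.
No repressor is bound and KosJ is active, so *ulmU* is transcribed.
→ *ulmU* is ON in B.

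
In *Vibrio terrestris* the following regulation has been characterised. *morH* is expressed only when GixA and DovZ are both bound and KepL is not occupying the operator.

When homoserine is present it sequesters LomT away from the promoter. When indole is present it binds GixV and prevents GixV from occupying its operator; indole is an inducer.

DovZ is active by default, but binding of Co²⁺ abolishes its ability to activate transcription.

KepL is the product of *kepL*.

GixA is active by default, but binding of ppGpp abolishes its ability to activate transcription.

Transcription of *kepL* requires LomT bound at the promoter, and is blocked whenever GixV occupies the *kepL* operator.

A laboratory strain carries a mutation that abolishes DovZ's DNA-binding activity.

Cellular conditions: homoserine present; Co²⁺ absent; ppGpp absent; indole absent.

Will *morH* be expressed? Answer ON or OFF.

ppGpp is absent, so GixA is active.
Homoserine is present, so LomT is inactive.
Indole is absent, so GixV is active.
With repressor GixV bound, *kepL* is not transcribed.
So KepL is not produced.
DovZ is non-functional in this strain, so it has no effect.
Required activator DovZ is absent, so *morH* is not transcribed.

OFF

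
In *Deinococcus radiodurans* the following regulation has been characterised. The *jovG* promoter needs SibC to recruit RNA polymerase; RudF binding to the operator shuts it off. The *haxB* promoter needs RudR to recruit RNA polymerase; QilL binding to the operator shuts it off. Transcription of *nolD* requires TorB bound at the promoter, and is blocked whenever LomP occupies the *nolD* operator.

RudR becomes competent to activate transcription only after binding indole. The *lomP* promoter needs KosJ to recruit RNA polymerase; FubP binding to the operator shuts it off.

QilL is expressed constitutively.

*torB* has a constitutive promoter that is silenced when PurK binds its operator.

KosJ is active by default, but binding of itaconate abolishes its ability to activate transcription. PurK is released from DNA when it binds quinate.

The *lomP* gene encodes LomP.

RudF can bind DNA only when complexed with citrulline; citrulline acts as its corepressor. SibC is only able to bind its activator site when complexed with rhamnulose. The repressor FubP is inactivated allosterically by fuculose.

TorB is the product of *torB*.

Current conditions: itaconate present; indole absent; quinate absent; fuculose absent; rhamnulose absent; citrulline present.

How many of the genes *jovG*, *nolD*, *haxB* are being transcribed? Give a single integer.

0

Rhamnulose is absent, so SibC is inactive.
Citrulline is present, so RudF is active.
With repressor RudF bound, *jovG* is not transcribed.
→ *jovG* is OFF.
Fuculose is absent, so FubP is active.
Itaconate is present, so KosJ is inactive.
With repressor FubP bound, *lomP* is not transcribed.
So LomP is not produced.
Quinate is absent, so PurK is active.
With repressor PurK bound, *torB* is not transcribed.
So TorB is not produced.
Required activator TorB is absent, so *nolD* is not transcribed.
→ *nolD* is OFF.
Indole is absent, so RudR is inactive.
QilL is produced constitutively and is active.
With repressor QilL bound, *haxB* is not transcribed.
→ *haxB* is OFF.
0 of the 3 genes are transcribed.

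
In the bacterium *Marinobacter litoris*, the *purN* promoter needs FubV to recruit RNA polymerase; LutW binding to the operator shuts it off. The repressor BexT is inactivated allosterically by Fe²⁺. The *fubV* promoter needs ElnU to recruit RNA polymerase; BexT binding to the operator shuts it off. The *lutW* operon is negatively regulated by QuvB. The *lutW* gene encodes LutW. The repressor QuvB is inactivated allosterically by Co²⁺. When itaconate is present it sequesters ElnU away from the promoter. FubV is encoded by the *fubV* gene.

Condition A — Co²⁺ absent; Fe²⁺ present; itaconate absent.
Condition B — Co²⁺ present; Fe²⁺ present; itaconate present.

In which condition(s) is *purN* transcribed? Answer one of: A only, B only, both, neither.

Condition A:
Co²⁺ is absent, so QuvB is active.
With repressor QuvB bound, *lutW* is not transcribed.
So LutW is not produced.
Fe²⁺ is present, so BexT is inactive.
Itaconate is absent, so ElnU is active.
No repressor is bound and ElnU is active, so *fubV* is transcribed.
So FubV is produced and active.
No repressor is bound and FubV is active, so *purN* is transcribed.
→ *purN* is ON in A.
Condition B:
Co²⁺ is present, so QuvB is inactive.
With no repressor bound, *lutW* is transcribed.
So LutW is produced and active.
Fe²⁺ is present, so BexT is inactive.
Itaconate is present, so ElnU is inactive.
Required activator ElnU is absent, so *fubV* is not transcribed.
So FubV is not produced.
With repressor LutW bound, *purN* is not transcribed.
→ *purN* is OFF in B.

A only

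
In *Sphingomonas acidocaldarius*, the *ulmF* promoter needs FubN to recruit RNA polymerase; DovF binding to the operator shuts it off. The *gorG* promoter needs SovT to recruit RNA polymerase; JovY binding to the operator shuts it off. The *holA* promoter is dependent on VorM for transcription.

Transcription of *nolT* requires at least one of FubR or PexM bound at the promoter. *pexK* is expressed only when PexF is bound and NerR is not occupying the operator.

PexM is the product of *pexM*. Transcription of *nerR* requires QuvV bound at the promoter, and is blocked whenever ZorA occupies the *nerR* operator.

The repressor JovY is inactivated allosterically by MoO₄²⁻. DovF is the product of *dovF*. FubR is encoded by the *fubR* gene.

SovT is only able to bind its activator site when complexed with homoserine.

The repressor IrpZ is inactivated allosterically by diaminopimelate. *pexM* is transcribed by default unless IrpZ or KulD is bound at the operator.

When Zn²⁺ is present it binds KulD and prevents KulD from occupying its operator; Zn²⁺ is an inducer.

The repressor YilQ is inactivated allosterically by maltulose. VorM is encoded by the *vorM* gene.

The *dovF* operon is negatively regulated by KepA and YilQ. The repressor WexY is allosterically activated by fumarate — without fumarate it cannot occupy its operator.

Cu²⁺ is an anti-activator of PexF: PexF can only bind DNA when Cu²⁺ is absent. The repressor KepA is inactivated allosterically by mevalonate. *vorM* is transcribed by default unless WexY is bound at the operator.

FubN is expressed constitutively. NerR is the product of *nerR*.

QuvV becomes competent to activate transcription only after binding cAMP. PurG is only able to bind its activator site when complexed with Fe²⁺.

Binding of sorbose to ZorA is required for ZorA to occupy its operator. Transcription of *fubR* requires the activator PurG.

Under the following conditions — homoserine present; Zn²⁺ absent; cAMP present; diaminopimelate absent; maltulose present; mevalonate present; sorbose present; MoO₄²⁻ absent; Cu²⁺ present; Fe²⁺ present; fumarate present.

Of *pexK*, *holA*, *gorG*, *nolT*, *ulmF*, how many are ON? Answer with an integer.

1

cAMP is present, so QuvV is active.
Sorbose is present, so ZorA is active.
With repressor ZorA bound, *nerR* is not transcribed.
So NerR is not produced.
Cu²⁺ is present, so PexF is inactive.
Required activator PexF is absent, so *pexK* is not transcribed.
→ *pexK* is OFF.
Fumarate is present, so WexY is active.
With repressor WexY bound, *vorM* is not transcribed.
So VorM is not produced.
Required activator VorM is absent, so *holA* is not transcribed.
→ *holA* is OFF.
MoO₄²⁻ is absent, so JovY is active.
Homoserine is present, so SovT is active.
With repressor JovY bound, *gorG* is not transcribed.
→ *gorG* is OFF.
Fe²⁺ is present, so PurG is active.
No repressor is bound and PurG is active, so *fubR* is transcribed.
So FubR is produced and active.
Diaminopimelate is absent, so IrpZ is active.
Zn²⁺ is absent, so KulD is active.
With repressor IrpZ bound, *pexM* is not transcribed.
So PexM is not produced.
Activator FubR is present, so *nolT* is transcribed.
→ *nolT* is ON.
Mevalonate is present, so KepA is inactive.
Maltulose is present, so YilQ is inactive.
With no repressor bound, *dovF* is transcribed.
So DovF is produced and active.
FubN is produced constitutively and is active.
With repressor DovF bound, *ulmF* is not transcribed.
→ *ulmF* is OFF.
1 of the 5 genes is transcribed.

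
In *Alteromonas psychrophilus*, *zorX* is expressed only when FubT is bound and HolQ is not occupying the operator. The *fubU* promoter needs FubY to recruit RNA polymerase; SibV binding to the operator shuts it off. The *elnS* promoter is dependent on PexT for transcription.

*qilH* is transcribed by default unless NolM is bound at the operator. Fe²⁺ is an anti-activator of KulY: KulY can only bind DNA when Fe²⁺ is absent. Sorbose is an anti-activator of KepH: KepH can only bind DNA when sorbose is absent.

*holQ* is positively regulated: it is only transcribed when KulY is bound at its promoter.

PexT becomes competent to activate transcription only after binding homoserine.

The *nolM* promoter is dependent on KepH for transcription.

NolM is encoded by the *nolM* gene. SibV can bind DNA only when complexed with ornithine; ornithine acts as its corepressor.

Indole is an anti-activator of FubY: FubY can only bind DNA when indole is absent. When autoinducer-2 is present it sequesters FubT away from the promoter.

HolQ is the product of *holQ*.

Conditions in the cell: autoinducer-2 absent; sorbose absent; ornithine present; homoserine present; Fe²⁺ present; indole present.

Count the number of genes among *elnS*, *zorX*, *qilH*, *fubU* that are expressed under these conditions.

Homoserine is present, so PexT is active.
No repressor is bound and PexT is active, so *elnS* is transcribed.
→ *elnS* is ON.
Fe²⁺ is present, so KulY is inactive.
Required activator KulY is absent, so *holQ* is not transcribed.
So HolQ is not produced.
Autoinducer-2 is absent, so FubT is active.
No repressor is bound and FubT is active, so *zorX* is transcribed.
→ *zorX* is ON.
Sorbose is absent, so KepH is active.
No repressor is bound and KepH is active, so *nolM* is transcribed.
So NolM is produced and active.
With repressor NolM bound, *qilH* is not transcribed.
→ *qilH* is OFF.
Indole is present, so FubY is inactive.
Ornithine is present, so SibV is active.
With repressor SibV bound, *fubU* is not transcribed.
→ *fubU* is OFF.
2 of the 4 genes are transcribed.

2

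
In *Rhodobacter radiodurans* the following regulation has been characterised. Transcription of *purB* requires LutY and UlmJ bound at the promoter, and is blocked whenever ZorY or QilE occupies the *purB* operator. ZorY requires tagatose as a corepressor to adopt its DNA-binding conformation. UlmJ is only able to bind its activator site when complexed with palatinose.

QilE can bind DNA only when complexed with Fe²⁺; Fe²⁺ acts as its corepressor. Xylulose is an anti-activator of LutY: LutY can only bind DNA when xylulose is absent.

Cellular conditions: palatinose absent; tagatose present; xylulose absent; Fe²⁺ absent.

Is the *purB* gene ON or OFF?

Xylulose is absent, so LutY is active.
Tagatose is present, so ZorY is active.
Fe²⁺ is absent, so QilE is inactive.
Palatinose is absent, so UlmJ is inactive.
With repressor ZorY bound, *purB* is not transcribed.

OFF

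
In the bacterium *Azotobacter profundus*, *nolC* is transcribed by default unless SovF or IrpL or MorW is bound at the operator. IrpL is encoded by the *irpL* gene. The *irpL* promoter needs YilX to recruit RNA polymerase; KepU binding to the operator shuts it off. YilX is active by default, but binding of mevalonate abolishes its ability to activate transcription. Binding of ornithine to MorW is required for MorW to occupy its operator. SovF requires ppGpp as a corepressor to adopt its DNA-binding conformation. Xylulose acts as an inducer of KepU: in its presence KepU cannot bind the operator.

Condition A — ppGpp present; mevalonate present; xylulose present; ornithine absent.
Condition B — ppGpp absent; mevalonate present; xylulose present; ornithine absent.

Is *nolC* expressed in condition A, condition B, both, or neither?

Condition A:
ppGpp is present, so SovF is active.
Mevalonate is present, so YilX is inactive.
Xylulose is present, so KepU is inactive.
Required activator YilX is absent, so *irpL* is not transcribed.
So IrpL is not produced.
Ornithine is absent, so MorW is inactive.
With repressor SovF bound, *nolC* is not transcribed.
→ *nolC* is OFF in A.
Condition B:
ppGpp is absent, so SovF is inactive.
Mevalonate is present, so YilX is inactive.
Xylulose is present, so KepU is inactive.
Required activator YilX is absent, so *irpL* is not transcribed.
So IrpL is not produced.
Ornithine is absent, so MorW is inactive.
With no repressor bound, *nolC* is transcribed.
→ *nolC* is ON in B.

B only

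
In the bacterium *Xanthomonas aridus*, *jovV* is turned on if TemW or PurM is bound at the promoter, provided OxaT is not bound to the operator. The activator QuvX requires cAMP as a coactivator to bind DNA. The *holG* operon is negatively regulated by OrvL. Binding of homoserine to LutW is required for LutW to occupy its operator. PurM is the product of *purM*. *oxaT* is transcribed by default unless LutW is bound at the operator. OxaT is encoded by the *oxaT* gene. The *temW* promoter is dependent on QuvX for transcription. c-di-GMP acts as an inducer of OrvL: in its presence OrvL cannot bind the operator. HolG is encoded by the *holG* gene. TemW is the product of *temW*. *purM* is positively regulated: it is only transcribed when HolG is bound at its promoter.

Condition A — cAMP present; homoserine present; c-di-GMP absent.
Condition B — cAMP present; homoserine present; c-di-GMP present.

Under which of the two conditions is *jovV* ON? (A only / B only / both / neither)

both

Condition A:
cAMP is present, so QuvX is active.
No repressor is bound and QuvX is active, so *temW* is transcribed.
So TemW is produced and active.
Homoserine is present, so LutW is active.
With repressor LutW bound, *oxaT* is not transcribed.
So OxaT is not produced.
c-di-GMP is absent, so OrvL is active.
With repressor OrvL bound, *holG* is not transcribed.
So HolG is not produced.
Required activator HolG is absent, so *purM* is not transcribed.
So PurM is not produced.
Activator TemW is present, so *jovV* is transcribed.
→ *jovV* is ON in A.
Condition B:
cAMP is present, so QuvX is active.
No repressor is bound and QuvX is active, so *temW* is transcribed.
So TemW is produced and active.
Homoserine is present, so LutW is active.
With repressor LutW bound, *oxaT* is not transcribed.
So OxaT is not produced.
c-di-GMP is present, so OrvL is inactive.
With no repressor bound, *holG* is transcribed.
So HolG is produced and active.
No repressor is bound and HolG is active, so *purM* is transcribed.
So PurM is produced and active.
Activator TemW is present, so *jovV* is transcribed.
→ *jovV* is ON in B.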